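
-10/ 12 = -5/ 6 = -0.83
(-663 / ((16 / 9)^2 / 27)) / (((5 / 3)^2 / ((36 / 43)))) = -1707.10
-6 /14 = -3 /7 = -0.43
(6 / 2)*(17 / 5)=51 / 5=10.20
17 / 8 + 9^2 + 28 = 889 / 8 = 111.12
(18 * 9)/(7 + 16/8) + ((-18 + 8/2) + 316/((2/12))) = 1900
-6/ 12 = -0.50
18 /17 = 1.06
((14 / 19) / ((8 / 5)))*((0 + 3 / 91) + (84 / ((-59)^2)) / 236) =772560 / 50728613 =0.02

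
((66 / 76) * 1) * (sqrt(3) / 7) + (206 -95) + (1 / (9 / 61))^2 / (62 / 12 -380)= 33 * sqrt(3) / 266 + 6732811 / 60723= 111.09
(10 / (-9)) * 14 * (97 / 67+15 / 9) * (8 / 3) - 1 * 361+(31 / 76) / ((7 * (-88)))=-124543228109 / 254070432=-490.19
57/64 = 0.89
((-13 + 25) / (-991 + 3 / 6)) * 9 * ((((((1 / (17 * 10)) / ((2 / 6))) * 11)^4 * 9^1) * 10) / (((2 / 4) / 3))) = -1729072818 / 20681887625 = -0.08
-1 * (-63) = 63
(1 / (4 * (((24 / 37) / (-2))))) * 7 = -259 / 48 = -5.40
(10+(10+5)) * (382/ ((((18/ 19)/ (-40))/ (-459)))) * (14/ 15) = 172740400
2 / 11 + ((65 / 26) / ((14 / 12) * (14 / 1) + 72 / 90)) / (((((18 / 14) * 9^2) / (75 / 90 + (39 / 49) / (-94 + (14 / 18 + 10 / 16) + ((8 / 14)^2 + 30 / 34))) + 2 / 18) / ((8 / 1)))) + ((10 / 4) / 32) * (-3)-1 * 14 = -109743074241322619 / 7814609319294272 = -14.04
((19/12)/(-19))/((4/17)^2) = -289/192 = -1.51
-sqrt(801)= -3 * sqrt(89)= -28.30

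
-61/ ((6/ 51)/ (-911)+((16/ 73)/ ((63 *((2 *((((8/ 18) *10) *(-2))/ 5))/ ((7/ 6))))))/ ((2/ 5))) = 1655126664/ 80939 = 20449.06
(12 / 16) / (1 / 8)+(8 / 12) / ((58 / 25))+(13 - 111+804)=61969 / 87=712.29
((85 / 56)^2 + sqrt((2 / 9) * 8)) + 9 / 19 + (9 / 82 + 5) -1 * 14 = -35026951 / 7328832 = -4.78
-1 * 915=-915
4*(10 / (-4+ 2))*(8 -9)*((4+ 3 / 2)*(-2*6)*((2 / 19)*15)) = -39600 / 19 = -2084.21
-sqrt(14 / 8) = -sqrt(7) / 2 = -1.32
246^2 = 60516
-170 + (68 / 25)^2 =-101626 / 625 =-162.60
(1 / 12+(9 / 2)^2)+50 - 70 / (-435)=6133 / 87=70.49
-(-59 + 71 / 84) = 4885 / 84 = 58.15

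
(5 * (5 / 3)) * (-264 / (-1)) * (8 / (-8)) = -2200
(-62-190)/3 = -84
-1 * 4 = -4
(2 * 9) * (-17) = -306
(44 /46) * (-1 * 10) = -220 /23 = -9.57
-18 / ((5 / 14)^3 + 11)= -16464 / 10103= -1.63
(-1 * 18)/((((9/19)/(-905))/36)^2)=-85152391200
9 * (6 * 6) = 324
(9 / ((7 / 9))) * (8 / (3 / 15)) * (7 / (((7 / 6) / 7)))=19440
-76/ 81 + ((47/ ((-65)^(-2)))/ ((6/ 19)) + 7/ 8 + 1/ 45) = 2037379367/ 3240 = 628820.79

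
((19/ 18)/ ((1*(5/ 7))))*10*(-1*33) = -487.67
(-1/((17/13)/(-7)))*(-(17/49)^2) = -221/343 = -0.64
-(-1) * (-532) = -532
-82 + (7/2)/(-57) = -9355/114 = -82.06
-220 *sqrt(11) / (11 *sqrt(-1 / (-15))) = -20 *sqrt(165) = -256.90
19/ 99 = 0.19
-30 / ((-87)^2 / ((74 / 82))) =-370 / 103443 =-0.00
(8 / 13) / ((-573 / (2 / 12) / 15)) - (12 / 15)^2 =-119684 / 186225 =-0.64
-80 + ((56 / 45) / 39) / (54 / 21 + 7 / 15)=-2985448 / 37323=-79.99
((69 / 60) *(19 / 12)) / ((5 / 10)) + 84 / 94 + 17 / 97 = 2577043 / 547080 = 4.71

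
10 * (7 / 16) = 35 / 8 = 4.38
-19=-19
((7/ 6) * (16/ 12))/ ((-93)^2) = 14/ 77841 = 0.00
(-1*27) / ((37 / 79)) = -2133 / 37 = -57.65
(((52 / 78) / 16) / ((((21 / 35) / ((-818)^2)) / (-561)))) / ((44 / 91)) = -1293918535 / 24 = -53913272.29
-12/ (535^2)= -0.00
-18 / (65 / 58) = -1044 / 65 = -16.06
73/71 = 1.03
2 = 2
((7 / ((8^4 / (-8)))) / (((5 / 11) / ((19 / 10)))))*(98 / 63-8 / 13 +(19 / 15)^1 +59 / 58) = -160041959 / 868608000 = -0.18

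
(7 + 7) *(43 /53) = 602 /53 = 11.36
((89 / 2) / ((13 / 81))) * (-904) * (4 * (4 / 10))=-26067744 / 65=-401042.22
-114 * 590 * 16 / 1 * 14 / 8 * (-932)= 1755216960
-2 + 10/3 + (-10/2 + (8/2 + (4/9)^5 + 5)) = 315952/59049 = 5.35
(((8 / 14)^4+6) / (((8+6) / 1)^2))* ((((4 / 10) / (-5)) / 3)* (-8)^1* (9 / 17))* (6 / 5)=1055664 / 250004125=0.00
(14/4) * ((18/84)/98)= 3/392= 0.01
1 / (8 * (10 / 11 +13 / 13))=11 / 168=0.07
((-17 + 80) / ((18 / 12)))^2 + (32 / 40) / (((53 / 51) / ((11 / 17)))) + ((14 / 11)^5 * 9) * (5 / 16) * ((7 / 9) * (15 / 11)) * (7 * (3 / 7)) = 842397394362 / 469463665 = 1794.38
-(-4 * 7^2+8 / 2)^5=260919263232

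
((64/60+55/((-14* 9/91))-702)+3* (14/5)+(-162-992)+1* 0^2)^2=28819476169/8100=3557960.02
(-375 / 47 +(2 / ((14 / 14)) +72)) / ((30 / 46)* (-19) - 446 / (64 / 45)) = -2283808 / 11276475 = -0.20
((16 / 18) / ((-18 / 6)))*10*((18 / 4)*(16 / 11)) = -640 / 33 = -19.39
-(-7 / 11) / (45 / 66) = 14 / 15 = 0.93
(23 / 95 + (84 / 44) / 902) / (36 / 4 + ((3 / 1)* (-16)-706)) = -0.00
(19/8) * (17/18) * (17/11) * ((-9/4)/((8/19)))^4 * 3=1565001040257/184549376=8480.12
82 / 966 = 41 / 483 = 0.08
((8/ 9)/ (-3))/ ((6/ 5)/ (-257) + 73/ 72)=-82240/ 280119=-0.29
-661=-661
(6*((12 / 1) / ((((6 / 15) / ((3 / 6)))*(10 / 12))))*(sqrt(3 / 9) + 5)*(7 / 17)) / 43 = 252*sqrt(3) / 731 + 3780 / 731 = 5.77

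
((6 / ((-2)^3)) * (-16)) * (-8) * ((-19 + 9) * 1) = 960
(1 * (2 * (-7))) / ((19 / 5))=-70 / 19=-3.68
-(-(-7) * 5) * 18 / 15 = -42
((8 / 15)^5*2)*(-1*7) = -458752 / 759375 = -0.60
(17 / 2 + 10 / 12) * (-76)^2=161728 / 3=53909.33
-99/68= -1.46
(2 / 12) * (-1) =-1 / 6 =-0.17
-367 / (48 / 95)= -34865 / 48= -726.35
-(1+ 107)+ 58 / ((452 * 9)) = -219643 / 2034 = -107.99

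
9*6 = 54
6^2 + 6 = 42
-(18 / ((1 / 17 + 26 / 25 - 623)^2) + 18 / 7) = -628739849151 / 244505516024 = -2.57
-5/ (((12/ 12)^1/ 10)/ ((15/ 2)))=-375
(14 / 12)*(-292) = -1022 / 3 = -340.67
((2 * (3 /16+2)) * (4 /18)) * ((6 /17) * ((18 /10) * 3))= 63 /34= 1.85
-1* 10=-10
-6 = -6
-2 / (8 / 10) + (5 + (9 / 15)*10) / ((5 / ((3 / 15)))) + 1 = -53 / 50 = -1.06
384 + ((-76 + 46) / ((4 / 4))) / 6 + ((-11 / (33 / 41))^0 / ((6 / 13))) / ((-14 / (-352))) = 433.48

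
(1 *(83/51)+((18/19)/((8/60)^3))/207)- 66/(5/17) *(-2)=201634157/445740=452.36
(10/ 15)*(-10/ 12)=-5/ 9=-0.56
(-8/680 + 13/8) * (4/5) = 1.29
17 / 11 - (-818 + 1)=9004 / 11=818.55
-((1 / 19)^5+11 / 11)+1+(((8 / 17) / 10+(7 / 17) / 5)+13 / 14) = 3117407451 / 2946557810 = 1.06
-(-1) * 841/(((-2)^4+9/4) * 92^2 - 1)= 841/154467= 0.01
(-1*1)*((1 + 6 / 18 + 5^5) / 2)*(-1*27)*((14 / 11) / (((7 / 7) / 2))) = 107432.18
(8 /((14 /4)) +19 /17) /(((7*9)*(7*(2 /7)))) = 45 /1666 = 0.03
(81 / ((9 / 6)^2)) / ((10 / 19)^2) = 3249 / 25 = 129.96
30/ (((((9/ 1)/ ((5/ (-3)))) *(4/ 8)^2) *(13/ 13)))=-200/ 9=-22.22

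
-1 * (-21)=21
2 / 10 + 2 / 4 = 7 / 10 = 0.70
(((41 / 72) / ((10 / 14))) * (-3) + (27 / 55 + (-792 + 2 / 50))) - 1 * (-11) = -782.86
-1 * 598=-598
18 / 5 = 3.60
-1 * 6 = -6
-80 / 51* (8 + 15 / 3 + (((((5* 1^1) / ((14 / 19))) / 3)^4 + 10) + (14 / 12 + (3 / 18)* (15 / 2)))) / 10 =-160539565 / 19837062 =-8.09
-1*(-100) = 100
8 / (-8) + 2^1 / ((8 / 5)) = 0.25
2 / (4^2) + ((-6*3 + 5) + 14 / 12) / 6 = -133 / 72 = -1.85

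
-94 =-94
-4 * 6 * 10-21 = -261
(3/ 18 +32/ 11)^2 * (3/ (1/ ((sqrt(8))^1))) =41209 * sqrt(2)/ 726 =80.27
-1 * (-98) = 98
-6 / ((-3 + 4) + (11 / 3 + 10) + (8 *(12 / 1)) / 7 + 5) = -126 / 701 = -0.18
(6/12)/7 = 1/14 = 0.07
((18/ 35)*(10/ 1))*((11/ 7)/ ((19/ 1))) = 396/ 931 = 0.43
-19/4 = -4.75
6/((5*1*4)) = 3/10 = 0.30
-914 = -914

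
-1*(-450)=450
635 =635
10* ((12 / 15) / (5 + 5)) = 4 / 5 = 0.80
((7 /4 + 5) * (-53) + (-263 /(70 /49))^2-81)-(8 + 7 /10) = 836134 /25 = 33445.36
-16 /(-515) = 16 /515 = 0.03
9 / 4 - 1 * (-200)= 809 / 4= 202.25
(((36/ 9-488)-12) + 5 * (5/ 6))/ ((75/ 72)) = -11804/ 25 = -472.16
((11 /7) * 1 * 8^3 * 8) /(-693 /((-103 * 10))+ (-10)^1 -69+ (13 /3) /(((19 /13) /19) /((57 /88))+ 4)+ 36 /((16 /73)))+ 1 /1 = 2563394917 /34176357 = 75.00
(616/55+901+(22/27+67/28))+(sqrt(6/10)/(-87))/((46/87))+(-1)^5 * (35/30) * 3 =3447011/3780 - sqrt(15)/230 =911.89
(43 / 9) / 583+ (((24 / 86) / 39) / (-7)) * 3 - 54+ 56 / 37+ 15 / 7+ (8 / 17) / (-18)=-650425159136 / 12914320419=-50.36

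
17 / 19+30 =587 / 19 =30.89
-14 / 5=-2.80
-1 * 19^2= -361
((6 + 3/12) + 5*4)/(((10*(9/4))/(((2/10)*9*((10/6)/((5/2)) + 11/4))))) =287/40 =7.18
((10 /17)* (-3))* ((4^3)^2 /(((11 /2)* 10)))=-131.42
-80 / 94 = -0.85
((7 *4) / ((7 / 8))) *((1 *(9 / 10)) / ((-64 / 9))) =-81 / 20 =-4.05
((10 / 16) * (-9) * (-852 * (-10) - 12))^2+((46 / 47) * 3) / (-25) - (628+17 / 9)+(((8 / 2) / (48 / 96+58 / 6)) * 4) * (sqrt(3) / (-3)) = 96881368305107 / 42300 - 32 * sqrt(3) / 61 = 2290339675.34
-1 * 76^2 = -5776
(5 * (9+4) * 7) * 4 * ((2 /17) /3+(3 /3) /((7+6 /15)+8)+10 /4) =2658890 /561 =4739.55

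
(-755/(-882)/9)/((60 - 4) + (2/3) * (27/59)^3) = 155061145/91400878548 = 0.00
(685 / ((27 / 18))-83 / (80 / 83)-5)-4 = 86773 / 240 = 361.55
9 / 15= 3 / 5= 0.60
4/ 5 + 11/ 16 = 1.49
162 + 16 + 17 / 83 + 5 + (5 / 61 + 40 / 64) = 7449163 / 40504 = 183.91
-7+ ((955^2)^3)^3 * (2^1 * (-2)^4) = 13970458733513866168375711795463512240078247070312499993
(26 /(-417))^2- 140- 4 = -25039340 /173889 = -144.00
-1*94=-94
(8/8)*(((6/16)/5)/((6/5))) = 1/16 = 0.06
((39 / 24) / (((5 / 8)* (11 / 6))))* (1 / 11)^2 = 78 / 6655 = 0.01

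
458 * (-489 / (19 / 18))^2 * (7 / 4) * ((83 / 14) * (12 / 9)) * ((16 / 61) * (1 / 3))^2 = 13962156585984 / 1343281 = 10394069.88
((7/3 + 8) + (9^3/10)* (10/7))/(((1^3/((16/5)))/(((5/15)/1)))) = 38464/315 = 122.11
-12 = -12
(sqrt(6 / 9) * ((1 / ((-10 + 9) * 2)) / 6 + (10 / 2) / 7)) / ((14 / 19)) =1007 * sqrt(6) / 3528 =0.70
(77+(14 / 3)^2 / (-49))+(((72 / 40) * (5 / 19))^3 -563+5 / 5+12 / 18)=-29919256 / 61731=-484.67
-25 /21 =-1.19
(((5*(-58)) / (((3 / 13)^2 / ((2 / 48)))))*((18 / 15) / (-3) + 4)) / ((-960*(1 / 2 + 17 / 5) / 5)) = 1885 / 1728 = 1.09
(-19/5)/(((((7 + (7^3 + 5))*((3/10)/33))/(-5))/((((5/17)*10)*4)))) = 83600/1207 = 69.26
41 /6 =6.83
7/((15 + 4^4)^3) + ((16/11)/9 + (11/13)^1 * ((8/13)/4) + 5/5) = 430153087360/332988911541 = 1.29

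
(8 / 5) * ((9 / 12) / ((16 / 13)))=39 / 40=0.98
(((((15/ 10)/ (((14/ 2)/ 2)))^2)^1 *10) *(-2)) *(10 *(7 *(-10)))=18000/ 7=2571.43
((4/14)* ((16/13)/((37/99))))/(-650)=-1584/1094275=-0.00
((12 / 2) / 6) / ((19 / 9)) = 9 / 19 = 0.47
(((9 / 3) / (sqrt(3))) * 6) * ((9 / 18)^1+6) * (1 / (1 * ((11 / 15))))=585 * sqrt(3) / 11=92.11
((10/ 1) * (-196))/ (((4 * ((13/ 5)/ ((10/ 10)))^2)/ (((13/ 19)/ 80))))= -1225/ 1976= -0.62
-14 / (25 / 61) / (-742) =61 / 1325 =0.05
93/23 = 4.04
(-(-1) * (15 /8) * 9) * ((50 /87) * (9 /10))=2025 /232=8.73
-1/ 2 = -0.50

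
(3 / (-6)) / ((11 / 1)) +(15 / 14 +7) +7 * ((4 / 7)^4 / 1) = 33098 / 3773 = 8.77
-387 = -387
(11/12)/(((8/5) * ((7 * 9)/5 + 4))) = 275/7968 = 0.03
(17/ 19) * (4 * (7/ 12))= 119/ 57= 2.09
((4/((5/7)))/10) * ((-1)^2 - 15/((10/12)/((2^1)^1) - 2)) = 5.87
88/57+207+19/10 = 119953/570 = 210.44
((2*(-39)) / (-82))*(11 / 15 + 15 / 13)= 368 / 205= 1.80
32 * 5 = 160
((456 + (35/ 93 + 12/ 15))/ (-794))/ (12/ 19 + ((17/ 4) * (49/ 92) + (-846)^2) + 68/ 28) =-5202429064/ 6466761972299745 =-0.00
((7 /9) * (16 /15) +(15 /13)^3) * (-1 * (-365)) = 51223297 /59319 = 863.52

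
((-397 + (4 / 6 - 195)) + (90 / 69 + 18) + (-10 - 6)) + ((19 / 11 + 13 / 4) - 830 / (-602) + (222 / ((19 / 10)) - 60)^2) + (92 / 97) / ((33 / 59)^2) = 2800899259723519 / 1055993241996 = 2652.38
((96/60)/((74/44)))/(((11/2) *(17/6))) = 192/3145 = 0.06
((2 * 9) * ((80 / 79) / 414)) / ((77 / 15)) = 1200 / 139909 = 0.01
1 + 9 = 10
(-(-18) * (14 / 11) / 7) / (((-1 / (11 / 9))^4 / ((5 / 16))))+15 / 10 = 11029 / 2916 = 3.78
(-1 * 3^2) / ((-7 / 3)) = 27 / 7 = 3.86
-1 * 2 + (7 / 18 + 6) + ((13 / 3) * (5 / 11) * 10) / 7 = 9983 / 1386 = 7.20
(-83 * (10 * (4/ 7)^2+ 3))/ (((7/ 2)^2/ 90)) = -9173160/ 2401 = -3820.56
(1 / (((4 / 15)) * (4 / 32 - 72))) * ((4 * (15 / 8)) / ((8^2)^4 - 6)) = -0.00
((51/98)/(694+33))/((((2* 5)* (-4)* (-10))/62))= 1581/14249200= 0.00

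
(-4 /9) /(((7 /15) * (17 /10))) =-200 /357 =-0.56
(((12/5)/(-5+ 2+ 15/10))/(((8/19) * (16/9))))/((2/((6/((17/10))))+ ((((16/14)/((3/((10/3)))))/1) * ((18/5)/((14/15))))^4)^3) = -22113263632101878382235425/1977929780838628573446629383104226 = -0.00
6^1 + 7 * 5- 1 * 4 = 37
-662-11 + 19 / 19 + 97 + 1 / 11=-6324 / 11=-574.91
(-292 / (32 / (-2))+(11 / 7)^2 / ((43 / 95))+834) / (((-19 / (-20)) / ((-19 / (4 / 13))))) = -469868295 / 8428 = -55750.87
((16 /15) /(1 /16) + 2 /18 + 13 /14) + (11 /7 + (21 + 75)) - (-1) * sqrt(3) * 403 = 813.69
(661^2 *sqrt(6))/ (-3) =-436921 *sqrt(6)/ 3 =-356744.50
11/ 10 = 1.10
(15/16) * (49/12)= 245/64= 3.83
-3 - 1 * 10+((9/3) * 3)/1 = -4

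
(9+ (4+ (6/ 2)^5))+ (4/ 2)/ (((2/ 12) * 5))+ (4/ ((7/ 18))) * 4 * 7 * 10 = 15692/ 5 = 3138.40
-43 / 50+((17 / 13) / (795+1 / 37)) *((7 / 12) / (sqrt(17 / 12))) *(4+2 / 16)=-0.86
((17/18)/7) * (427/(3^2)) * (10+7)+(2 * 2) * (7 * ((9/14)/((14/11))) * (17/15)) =707897/5670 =124.85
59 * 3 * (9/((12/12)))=1593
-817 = -817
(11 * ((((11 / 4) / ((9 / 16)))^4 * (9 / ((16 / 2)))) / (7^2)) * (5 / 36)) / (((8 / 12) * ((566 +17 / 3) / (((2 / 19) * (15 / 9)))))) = 6442040 / 698381271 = 0.01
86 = 86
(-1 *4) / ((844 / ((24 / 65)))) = -24 / 13715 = -0.00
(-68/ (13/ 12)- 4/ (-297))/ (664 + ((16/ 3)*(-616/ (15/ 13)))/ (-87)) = -8783375/ 97514846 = -0.09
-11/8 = -1.38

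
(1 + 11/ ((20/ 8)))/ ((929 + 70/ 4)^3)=8/ 1256197955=0.00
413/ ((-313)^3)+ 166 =5090272889/ 30664297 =166.00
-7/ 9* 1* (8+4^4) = -616/ 3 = -205.33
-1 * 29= -29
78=78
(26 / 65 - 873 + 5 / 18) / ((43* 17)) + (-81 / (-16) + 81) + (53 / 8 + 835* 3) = 1366586813 / 526320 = 2596.49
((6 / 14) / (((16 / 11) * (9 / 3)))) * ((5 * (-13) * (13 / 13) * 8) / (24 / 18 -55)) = 2145 / 2254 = 0.95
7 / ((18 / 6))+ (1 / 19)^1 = 136 / 57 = 2.39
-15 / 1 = -15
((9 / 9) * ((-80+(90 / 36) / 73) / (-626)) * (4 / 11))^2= 136305625 / 63171292921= 0.00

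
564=564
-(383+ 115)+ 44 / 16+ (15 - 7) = -1949 / 4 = -487.25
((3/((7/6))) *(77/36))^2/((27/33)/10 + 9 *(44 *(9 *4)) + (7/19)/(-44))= 126445/59590387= 0.00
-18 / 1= -18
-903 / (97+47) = -301 / 48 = -6.27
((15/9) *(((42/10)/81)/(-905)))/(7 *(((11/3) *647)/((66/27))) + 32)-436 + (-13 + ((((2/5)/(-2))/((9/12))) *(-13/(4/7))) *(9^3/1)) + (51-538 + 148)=3637095352789/1000686555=3634.60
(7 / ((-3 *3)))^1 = -7 / 9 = -0.78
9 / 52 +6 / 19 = 483 / 988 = 0.49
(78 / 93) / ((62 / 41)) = 533 / 961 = 0.55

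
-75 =-75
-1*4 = -4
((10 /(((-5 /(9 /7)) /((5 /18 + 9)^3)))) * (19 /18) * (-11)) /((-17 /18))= -25246.65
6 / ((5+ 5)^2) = 3 / 50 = 0.06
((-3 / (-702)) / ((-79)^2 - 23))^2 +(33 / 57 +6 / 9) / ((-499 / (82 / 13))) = -316039047556631 / 20071845102885264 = -0.02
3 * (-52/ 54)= -26/ 9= -2.89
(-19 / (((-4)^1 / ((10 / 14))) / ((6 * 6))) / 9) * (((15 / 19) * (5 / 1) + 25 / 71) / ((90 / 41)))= 118900 / 4473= 26.58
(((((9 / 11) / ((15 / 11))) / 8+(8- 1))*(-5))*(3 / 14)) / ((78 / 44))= -3113 / 728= -4.28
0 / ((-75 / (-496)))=0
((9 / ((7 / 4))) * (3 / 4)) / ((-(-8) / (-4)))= -27 / 14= -1.93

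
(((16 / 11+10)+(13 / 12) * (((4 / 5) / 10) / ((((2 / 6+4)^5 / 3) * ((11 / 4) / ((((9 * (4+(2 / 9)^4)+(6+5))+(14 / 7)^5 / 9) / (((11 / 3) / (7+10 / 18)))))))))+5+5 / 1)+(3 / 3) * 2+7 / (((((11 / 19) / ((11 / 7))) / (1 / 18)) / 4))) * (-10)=-14350485304 / 51838215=-276.83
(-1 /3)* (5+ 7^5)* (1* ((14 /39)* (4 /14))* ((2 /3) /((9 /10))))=-149440 /351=-425.75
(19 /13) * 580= 11020 /13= 847.69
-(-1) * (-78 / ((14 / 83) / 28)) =-12948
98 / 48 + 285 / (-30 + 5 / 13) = -7.58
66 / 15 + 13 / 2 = 109 / 10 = 10.90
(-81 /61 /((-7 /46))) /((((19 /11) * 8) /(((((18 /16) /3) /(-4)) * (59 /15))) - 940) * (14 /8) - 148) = -2418174 /515054659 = -0.00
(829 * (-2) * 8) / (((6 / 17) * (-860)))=28186 / 645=43.70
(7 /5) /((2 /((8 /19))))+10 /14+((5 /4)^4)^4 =104352870321241 /2856153251840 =36.54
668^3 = 298077632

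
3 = 3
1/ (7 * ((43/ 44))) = 44/ 301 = 0.15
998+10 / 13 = 12984 / 13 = 998.77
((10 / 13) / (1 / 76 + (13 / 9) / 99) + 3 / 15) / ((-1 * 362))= -3410227 / 44212870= -0.08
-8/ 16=-1/ 2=-0.50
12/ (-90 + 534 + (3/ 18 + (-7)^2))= 72/ 2959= 0.02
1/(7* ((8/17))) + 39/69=1119/1288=0.87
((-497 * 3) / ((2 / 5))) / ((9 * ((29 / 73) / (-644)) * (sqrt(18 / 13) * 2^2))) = 29206205 * sqrt(26) / 1044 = 142646.56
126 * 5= 630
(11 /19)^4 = 14641 /130321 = 0.11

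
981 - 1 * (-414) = 1395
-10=-10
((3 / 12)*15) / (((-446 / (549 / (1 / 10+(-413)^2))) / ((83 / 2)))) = -3417525 / 3042952744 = -0.00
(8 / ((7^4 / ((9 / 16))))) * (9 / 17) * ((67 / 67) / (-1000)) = -81 / 81634000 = -0.00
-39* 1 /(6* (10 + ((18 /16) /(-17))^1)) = -884 /1351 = -0.65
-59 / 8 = -7.38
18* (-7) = -126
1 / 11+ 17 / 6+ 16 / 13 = 3565 / 858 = 4.16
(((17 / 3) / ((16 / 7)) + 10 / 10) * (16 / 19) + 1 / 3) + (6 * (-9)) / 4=-10.24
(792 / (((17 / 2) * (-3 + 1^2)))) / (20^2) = -99 / 850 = -0.12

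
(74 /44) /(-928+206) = -0.00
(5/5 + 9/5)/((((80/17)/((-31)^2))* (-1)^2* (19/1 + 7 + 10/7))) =800513/38400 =20.85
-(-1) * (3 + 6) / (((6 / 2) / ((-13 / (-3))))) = 13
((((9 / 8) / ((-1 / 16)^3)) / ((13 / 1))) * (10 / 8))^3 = -191102976000 / 2197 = -86983603.10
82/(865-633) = 41/116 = 0.35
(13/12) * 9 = 39/4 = 9.75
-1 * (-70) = 70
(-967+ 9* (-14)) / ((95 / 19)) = -1093 / 5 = -218.60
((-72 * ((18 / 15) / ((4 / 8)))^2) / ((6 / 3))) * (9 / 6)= -7776 / 25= -311.04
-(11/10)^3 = -1.33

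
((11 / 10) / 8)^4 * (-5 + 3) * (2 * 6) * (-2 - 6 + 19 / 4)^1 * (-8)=-0.22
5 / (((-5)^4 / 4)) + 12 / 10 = 154 / 125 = 1.23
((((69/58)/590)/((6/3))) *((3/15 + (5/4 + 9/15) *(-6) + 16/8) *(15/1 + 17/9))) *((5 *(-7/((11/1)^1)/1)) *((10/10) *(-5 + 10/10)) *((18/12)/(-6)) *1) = 272251/564630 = 0.48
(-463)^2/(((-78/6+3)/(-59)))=12647771/10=1264777.10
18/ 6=3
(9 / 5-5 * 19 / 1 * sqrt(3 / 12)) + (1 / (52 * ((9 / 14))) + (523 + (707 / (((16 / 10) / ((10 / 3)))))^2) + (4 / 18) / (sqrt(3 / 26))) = 2 * sqrt(78) / 27 + 6770277811 / 3120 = 2169961.49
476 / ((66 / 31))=7378 / 33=223.58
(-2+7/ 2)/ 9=1/ 6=0.17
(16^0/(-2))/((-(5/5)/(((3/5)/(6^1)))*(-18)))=-1/360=-0.00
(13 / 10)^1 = 13 / 10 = 1.30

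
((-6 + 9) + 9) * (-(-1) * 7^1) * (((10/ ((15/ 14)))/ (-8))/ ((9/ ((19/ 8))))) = -931/ 36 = -25.86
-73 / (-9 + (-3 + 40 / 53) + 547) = -3869 / 28395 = -0.14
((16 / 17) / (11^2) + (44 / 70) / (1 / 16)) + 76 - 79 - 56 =-3523081 / 71995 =-48.94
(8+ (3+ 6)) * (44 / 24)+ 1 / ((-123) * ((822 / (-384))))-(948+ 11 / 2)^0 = 338935 / 11234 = 30.17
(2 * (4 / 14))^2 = 16 / 49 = 0.33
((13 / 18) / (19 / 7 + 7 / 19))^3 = 5168743489 / 401947272000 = 0.01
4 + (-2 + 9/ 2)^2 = 41/ 4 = 10.25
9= 9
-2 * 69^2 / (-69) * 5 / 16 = 345 / 8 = 43.12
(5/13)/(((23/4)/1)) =20/299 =0.07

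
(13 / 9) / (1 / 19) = 247 / 9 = 27.44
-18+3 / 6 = -35 / 2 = -17.50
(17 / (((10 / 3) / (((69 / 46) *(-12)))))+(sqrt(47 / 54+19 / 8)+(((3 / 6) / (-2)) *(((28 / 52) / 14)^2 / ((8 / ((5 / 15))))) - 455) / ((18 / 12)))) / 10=-192319301 / 4867200+sqrt(4206) / 360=-39.33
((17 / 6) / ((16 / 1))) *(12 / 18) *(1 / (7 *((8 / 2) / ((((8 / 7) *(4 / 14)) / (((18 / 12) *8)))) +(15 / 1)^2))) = 17 / 374976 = 0.00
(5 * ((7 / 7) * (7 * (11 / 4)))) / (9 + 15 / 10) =55 / 6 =9.17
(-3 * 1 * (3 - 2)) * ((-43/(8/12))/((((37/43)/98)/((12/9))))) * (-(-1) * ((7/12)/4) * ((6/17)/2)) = 1902621/2516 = 756.21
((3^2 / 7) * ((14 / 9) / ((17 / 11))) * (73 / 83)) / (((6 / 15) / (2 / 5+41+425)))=1872596 / 1411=1327.14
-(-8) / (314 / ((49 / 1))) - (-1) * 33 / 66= 549 / 314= 1.75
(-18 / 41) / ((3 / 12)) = -72 / 41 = -1.76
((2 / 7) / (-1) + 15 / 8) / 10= 89 / 560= 0.16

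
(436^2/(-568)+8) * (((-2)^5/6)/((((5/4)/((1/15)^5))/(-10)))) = -2968832/161746875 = -0.02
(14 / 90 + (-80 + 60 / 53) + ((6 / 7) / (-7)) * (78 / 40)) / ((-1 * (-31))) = -18453251 / 7245630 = -2.55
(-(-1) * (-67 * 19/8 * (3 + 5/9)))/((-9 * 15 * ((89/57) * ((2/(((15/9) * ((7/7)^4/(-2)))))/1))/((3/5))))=-24187/36045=-0.67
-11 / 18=-0.61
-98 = -98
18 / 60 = 3 / 10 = 0.30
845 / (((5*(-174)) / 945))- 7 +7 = -917.84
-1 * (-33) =33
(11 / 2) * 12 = 66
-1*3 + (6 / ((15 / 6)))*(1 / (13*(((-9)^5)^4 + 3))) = -197562063709675093064 / 65854021236558364355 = -3.00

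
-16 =-16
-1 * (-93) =93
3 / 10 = 0.30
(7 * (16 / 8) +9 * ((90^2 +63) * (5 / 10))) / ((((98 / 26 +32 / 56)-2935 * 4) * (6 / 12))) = -1337609 / 213589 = -6.26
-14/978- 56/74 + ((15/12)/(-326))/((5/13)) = -113051/144744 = -0.78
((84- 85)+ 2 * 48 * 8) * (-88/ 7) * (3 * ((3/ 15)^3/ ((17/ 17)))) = -202488/ 875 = -231.41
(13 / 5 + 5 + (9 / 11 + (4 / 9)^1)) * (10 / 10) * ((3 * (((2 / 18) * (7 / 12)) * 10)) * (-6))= -30709 / 297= -103.40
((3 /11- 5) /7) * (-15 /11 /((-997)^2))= 780 /841925623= 0.00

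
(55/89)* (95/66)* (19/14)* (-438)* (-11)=7247075/1246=5816.27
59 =59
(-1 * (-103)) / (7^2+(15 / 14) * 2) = 721 / 358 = 2.01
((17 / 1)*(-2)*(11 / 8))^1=-187 / 4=-46.75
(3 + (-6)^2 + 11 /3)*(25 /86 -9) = -371.60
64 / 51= 1.25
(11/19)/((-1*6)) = -11/114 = -0.10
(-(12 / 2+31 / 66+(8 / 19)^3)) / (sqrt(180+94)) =-0.40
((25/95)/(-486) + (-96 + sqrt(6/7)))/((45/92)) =-194.37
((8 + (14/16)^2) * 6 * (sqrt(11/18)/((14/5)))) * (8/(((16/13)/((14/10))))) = 7293 * sqrt(22)/256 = 133.62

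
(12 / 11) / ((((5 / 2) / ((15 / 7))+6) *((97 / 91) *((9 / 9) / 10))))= 65520 / 45881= 1.43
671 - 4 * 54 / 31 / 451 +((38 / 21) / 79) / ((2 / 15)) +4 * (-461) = -9067832542 / 7731493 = -1172.84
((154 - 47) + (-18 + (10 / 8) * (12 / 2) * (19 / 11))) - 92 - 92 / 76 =3655 / 418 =8.74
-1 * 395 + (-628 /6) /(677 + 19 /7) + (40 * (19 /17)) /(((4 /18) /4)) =49690522 /121329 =409.55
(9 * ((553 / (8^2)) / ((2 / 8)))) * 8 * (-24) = -59724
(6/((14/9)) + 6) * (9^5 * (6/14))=12223143/49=249451.90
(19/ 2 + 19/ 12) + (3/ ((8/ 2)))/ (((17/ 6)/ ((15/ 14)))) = 4058/ 357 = 11.37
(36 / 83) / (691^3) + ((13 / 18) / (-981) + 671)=324470927820835153 / 483563761288794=671.00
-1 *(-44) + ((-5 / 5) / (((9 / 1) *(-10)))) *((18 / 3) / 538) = 355081 / 8070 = 44.00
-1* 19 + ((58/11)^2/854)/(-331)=-324935445/17101777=-19.00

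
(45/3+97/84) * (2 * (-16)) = -10856/21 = -516.95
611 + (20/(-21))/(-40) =25663/42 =611.02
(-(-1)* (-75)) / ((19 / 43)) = -3225 / 19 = -169.74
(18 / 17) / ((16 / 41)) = 369 / 136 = 2.71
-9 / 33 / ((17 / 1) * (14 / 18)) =-27 / 1309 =-0.02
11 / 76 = 0.14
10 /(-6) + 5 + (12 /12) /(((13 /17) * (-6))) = 81 /26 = 3.12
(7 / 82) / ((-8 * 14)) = -1 / 1312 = -0.00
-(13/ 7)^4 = -28561/ 2401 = -11.90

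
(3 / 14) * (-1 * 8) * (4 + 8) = -144 / 7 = -20.57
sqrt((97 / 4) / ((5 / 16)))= 2 * sqrt(485) / 5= 8.81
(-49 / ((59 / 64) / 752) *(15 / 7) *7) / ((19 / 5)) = -176870400 / 1121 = -157779.13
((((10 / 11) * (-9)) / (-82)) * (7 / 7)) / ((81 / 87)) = 145 / 1353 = 0.11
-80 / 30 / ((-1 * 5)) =0.53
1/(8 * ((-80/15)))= -3/128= -0.02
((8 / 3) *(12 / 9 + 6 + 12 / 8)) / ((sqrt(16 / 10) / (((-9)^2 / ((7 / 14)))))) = 954 *sqrt(10) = 3016.81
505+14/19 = 9609/19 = 505.74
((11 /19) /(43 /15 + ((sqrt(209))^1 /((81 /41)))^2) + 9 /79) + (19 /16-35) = -748656656255 /22223037488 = -33.69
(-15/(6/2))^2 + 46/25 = 671/25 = 26.84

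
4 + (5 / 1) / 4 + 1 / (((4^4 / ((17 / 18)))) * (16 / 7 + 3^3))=4959479 / 944640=5.25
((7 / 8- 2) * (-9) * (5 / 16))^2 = 164025 / 16384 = 10.01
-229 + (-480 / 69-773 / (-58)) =-222.63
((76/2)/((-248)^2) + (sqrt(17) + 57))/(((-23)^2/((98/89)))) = 98 *sqrt(17)/47081 + 85891267/723917456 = 0.13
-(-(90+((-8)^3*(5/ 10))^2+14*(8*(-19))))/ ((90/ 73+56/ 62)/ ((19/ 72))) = 455037251/ 58008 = 7844.39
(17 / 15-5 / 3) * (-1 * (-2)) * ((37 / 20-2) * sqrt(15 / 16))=sqrt(15) / 25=0.15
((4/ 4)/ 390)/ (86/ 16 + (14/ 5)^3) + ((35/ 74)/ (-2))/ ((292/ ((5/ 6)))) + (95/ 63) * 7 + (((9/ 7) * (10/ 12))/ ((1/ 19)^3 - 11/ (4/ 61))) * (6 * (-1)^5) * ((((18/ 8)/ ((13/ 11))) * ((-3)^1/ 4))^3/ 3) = 11253350844949351098853/ 1069935348079424246784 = 10.52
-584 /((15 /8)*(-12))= 1168 /45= 25.96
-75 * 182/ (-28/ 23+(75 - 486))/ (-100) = -6279/ 18962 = -0.33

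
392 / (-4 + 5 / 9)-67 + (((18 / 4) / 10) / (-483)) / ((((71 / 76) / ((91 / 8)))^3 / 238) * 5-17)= -8986542396107385997 / 49702568906528340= -180.81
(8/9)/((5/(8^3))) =4096/45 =91.02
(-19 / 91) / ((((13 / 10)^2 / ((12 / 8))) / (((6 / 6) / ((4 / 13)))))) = -1425 / 2366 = -0.60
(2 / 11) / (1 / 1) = 2 / 11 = 0.18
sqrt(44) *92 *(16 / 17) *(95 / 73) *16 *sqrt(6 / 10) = 894976 *sqrt(165) / 1241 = 9263.64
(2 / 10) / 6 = 1 / 30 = 0.03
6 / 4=3 / 2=1.50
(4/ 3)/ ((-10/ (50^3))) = -50000/ 3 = -16666.67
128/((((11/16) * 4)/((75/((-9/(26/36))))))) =-83200/297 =-280.13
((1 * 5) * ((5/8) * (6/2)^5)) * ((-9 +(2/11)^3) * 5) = -363619125/10648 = -34149.05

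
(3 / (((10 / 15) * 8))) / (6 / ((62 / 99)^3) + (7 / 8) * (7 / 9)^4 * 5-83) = -1759128759 / 178168667090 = -0.01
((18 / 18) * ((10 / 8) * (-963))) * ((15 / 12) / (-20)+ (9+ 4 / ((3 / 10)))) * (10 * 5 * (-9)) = 386042625 / 32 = 12063832.03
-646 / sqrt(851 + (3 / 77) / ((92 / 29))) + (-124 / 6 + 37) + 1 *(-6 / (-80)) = 1969 / 120-1292 *sqrt(10676599241) / 6028571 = -5.74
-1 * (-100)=100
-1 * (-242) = 242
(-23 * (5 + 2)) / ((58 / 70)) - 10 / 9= -51005 / 261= -195.42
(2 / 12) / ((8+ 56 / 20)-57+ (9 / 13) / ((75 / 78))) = -25 / 6822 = -0.00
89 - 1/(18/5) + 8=1741/18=96.72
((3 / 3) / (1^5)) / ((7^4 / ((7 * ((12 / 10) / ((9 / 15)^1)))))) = 2 / 343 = 0.01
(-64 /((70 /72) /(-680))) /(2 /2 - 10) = -34816 /7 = -4973.71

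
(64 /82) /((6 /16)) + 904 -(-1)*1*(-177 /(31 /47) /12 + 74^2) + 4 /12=32334503 /5084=6360.05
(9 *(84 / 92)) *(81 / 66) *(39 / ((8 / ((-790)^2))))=31051627425 / 1012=30683426.31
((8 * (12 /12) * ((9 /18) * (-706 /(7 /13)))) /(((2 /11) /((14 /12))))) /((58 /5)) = -2901.09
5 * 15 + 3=78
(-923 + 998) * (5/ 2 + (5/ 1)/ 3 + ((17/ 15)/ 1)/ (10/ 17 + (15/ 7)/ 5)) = 396.10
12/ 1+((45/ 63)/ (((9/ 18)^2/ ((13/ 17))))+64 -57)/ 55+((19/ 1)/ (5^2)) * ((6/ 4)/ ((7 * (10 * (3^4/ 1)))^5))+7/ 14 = 231355241193736768503553/ 18264410124937515000000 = 12.67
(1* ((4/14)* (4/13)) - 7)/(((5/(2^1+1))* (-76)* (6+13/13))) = 1887/242060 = 0.01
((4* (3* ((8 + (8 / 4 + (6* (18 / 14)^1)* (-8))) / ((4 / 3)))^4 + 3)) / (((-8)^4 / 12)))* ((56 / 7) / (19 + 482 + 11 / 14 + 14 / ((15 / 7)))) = 1252.11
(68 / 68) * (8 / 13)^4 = 4096 / 28561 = 0.14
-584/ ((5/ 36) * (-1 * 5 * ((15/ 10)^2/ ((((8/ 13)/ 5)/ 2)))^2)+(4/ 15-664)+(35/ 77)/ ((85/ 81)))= 1677434880/ 4571713493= 0.37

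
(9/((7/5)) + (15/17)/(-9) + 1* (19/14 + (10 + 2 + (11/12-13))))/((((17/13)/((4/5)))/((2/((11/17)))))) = 282334/19635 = 14.38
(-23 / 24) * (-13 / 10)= 299 / 240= 1.25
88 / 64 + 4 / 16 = 13 / 8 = 1.62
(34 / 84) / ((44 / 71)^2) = 1.05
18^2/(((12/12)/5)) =1620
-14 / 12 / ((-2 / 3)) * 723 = 5061 / 4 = 1265.25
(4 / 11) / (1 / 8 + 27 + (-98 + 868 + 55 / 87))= 2784 / 6107629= 0.00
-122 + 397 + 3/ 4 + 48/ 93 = 34257/ 124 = 276.27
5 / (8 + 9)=5 / 17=0.29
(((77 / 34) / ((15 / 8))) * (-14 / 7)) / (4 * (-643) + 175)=616 / 611235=0.00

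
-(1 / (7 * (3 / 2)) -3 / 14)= 5 / 42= 0.12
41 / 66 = 0.62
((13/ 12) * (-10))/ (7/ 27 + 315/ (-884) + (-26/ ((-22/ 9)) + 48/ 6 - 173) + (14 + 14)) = 2844270/ 33202007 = 0.09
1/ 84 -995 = -83579/ 84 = -994.99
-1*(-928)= 928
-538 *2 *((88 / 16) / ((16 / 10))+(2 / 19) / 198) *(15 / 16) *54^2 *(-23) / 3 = 259270906185 / 3344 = 77533165.73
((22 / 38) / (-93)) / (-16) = 11 / 28272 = 0.00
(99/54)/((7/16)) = 88/21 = 4.19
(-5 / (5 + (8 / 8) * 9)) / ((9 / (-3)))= 5 / 42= 0.12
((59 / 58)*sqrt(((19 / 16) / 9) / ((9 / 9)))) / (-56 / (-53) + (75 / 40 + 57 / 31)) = 96937*sqrt(19) / 5454987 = 0.08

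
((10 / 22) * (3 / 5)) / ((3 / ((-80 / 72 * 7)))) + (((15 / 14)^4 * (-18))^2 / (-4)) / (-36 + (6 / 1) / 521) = 935522671285 / 292206233088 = 3.20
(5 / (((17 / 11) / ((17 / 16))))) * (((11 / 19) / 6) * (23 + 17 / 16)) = 232925 / 29184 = 7.98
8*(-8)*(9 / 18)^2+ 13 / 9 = -131 / 9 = -14.56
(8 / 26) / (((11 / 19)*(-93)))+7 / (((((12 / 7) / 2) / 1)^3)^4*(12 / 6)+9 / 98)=858732981301642 / 49868619391305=17.22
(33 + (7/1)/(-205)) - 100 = -13742/205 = -67.03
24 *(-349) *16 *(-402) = 53874432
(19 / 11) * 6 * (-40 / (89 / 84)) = -383040 / 979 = -391.26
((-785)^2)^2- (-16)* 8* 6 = 379733251393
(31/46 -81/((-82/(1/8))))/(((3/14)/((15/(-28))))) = -60155/30176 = -1.99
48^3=110592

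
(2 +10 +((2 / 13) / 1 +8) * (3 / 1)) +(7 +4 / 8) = 1143 / 26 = 43.96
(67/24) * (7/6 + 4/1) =2077/144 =14.42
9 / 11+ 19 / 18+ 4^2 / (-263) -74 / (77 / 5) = -1090745 / 364518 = -2.99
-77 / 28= -11 / 4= -2.75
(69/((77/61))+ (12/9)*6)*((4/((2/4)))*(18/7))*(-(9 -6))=-2084400/539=-3867.16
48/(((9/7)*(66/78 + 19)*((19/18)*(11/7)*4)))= 2548/8987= 0.28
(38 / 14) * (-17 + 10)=-19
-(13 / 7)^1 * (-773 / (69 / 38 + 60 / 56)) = 190931 / 384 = 497.22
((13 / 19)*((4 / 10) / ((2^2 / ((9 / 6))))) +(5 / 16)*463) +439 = 887361 / 1520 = 583.79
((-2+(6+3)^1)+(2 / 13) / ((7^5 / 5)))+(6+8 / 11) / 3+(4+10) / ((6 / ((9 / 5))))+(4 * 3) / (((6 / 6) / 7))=3512899948 / 36051015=97.44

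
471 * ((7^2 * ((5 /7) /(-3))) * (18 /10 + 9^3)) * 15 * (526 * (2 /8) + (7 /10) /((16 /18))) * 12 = -191243879631 /2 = -95621939815.50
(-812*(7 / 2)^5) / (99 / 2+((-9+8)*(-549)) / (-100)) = -85295525 / 8802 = -9690.47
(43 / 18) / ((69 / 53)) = 2279 / 1242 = 1.83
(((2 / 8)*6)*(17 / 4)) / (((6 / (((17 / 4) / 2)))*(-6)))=-289 / 768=-0.38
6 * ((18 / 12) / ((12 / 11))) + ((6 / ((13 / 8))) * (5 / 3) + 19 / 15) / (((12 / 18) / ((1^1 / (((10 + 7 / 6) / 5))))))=46107 / 3484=13.23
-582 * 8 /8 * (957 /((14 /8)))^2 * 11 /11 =-174048691.59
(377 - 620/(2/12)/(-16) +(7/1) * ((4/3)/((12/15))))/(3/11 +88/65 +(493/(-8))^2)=85273760/521563401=0.16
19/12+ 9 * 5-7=475/12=39.58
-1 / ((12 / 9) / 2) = -3 / 2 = -1.50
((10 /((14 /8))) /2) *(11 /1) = 220 /7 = 31.43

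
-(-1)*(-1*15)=-15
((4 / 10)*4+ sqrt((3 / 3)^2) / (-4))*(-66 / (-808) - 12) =-26001 / 1616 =-16.09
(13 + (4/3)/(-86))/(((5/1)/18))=46.74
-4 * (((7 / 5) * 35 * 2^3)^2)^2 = -94450499584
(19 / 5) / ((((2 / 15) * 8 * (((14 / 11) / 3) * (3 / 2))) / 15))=9405 / 112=83.97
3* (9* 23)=621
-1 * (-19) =19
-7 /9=-0.78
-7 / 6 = -1.17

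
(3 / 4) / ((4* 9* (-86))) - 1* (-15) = 61919 / 4128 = 15.00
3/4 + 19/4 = 11/2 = 5.50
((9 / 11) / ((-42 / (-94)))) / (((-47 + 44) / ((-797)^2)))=-29854823 / 77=-387724.97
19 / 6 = 3.17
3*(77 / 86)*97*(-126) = -1411641 / 43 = -32828.86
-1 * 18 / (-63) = 2 / 7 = 0.29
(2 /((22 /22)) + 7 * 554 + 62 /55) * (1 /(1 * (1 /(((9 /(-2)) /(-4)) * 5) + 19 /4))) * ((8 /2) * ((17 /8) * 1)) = 65319372 /9757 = 6694.62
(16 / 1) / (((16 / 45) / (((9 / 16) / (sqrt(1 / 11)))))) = 405 *sqrt(11) / 16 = 83.95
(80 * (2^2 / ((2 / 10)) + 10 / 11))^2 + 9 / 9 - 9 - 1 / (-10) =3385590441 / 1210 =2798008.63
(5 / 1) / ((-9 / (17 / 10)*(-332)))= 17 / 5976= 0.00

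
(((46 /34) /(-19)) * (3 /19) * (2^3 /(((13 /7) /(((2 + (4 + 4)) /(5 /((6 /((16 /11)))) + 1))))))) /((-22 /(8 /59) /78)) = 2782080 /26432059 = 0.11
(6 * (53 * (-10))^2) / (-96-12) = -140450 / 9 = -15605.56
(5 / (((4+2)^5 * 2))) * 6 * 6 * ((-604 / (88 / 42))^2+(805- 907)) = 16738165 / 17424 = 960.64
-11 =-11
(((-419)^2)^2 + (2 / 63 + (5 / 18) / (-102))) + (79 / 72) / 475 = 376314033244959953 / 12209400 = 30821664721.03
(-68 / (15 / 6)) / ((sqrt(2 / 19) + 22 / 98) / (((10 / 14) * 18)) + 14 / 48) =-1014519744 / 11453147 + 13434624 * sqrt(38) / 11453147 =-81.35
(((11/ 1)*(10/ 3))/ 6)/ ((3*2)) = 55/ 54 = 1.02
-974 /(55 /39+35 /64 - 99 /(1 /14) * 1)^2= -6068035584 /11934060794041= -0.00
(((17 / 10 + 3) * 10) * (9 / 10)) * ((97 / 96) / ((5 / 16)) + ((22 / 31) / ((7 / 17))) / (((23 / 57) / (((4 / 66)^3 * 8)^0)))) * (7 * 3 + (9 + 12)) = 475311141 / 35650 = 13332.71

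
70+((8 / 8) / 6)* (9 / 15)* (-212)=244 / 5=48.80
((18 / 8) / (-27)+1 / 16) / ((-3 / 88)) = 11 / 18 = 0.61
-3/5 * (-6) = 18/5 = 3.60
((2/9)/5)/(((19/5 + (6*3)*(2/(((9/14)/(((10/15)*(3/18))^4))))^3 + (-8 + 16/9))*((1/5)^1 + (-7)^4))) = -1412147682405/184801271170583447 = -0.00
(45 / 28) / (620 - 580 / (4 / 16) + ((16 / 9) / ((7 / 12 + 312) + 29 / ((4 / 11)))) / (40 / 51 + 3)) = -3407415 / 3604285328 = -0.00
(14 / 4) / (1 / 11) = 77 / 2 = 38.50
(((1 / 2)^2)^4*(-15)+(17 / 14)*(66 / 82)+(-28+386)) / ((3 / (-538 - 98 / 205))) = -64423.29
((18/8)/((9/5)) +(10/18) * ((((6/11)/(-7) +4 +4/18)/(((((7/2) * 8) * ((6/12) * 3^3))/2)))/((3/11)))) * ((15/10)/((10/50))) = 8324425/857304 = 9.71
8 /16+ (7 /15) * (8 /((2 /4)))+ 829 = 25109 /30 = 836.97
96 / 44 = 24 / 11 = 2.18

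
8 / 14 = 4 / 7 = 0.57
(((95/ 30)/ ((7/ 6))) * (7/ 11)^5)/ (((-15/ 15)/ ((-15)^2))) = -10264275/ 161051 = -63.73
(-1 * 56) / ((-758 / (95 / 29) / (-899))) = -82460 / 379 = -217.57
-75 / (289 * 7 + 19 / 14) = -350 / 9447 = -0.04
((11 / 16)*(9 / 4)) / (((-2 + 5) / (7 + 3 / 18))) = 473 / 128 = 3.70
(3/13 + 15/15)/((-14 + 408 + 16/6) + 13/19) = 912/294437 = 0.00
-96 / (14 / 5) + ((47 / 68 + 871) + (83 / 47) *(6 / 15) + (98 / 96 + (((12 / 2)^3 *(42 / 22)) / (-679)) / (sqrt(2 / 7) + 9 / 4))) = 10368 *sqrt(14) / 570845 + 128554361674169 / 153251332080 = 838.91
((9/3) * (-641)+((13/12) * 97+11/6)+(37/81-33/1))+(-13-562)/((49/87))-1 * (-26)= -45144119/15876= -2843.54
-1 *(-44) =44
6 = 6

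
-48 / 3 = -16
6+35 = 41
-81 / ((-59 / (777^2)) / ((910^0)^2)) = 48902049 / 59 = 828848.29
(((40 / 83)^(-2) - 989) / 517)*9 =-14179599 / 827200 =-17.14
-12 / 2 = -6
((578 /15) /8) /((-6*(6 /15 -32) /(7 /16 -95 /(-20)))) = 23987 /182016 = 0.13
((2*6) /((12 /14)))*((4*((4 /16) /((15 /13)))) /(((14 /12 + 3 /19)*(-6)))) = -3458 /2265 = -1.53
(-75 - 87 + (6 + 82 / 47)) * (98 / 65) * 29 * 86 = -354397400 / 611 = -580028.48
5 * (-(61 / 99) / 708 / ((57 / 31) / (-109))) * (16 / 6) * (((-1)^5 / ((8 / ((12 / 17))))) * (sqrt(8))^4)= -65958080 / 16979787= -3.88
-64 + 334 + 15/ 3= 275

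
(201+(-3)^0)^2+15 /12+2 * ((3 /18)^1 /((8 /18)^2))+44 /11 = 40810.94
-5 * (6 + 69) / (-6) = 125 / 2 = 62.50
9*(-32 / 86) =-144 / 43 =-3.35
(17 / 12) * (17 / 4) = 289 / 48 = 6.02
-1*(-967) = 967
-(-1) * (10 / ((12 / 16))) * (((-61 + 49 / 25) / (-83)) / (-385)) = -3936 / 159775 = -0.02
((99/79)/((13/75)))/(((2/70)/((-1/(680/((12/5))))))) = -31185/34918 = -0.89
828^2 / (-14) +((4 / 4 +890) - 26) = -336737 / 7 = -48105.29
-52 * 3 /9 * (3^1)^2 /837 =-52 /279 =-0.19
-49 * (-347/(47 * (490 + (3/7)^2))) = 0.74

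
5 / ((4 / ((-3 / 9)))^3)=-5 / 1728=-0.00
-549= -549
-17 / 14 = -1.21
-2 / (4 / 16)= -8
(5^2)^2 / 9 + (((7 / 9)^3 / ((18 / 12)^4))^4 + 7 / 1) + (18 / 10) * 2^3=5522286357360181683512 / 60788327295284644005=90.84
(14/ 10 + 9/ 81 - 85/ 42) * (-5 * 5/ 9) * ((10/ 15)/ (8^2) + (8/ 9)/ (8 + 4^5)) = 676685/ 42130368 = 0.02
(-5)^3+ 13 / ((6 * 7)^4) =-388961987 / 3111696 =-125.00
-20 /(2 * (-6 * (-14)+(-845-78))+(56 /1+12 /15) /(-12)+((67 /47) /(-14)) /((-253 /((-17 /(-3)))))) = 49942200 /4201964539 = 0.01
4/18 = 2/9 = 0.22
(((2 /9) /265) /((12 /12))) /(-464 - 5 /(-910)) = -364 /201406095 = -0.00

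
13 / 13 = 1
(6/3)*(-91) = -182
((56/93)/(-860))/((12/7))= -49/119970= -0.00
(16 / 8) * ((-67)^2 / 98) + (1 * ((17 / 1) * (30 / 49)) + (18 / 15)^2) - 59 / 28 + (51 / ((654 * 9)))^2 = 119484664954 / 1178892225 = 101.35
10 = 10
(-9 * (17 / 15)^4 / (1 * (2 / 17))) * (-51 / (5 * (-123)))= -24137569 / 2306250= -10.47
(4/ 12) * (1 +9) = 10/ 3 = 3.33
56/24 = 7/3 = 2.33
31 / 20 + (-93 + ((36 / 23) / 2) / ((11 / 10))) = -90.74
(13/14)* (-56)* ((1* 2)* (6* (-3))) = 1872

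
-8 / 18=-4 / 9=-0.44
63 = 63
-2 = -2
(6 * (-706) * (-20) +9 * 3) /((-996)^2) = 28249 /330672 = 0.09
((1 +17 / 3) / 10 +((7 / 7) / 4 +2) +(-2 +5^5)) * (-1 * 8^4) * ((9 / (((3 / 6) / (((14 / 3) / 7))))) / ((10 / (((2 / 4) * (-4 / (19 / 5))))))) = 153645056 / 19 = 8086581.89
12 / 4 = 3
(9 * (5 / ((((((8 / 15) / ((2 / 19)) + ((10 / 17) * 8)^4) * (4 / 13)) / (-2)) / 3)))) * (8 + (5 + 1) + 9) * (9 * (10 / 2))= -2275644486375 / 1241495192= -1832.99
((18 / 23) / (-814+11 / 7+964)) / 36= 7 / 48806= 0.00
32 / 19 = 1.68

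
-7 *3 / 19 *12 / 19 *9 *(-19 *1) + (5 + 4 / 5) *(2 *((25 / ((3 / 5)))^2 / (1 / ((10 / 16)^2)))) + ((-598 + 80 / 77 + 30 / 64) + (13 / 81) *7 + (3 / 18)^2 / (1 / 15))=3503503145 / 474012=7391.17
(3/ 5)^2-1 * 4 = -91/ 25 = -3.64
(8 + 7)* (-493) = -7395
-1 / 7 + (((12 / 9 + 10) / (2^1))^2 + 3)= 2203 / 63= 34.97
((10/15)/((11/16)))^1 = 32/33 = 0.97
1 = 1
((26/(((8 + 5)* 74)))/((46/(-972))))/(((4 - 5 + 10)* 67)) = -54/57017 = -0.00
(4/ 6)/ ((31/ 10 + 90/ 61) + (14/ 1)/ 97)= 118340/ 837801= 0.14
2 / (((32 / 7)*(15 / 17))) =119 / 240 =0.50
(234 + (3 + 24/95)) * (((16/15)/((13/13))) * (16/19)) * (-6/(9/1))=-3846656/27075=-142.07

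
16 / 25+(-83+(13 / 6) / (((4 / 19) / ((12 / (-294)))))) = -1216867 / 14700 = -82.78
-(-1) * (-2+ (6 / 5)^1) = -4 / 5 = -0.80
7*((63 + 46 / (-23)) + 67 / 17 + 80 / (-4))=5348 / 17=314.59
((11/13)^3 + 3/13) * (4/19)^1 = 7352/41743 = 0.18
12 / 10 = 6 / 5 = 1.20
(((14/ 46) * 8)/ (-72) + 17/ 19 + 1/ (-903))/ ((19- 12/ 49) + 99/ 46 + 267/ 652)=4645581500/ 115174884627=0.04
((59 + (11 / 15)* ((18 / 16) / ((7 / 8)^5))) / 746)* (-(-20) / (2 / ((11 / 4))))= 56025563 / 25076044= 2.23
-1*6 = -6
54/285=18/95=0.19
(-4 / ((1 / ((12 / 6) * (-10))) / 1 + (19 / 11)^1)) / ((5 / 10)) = -1760 / 369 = -4.77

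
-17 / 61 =-0.28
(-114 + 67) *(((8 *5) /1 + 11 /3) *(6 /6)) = -2052.33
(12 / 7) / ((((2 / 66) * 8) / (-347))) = -34353 / 14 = -2453.79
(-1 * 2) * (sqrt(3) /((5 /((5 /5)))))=-2 * sqrt(3) /5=-0.69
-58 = -58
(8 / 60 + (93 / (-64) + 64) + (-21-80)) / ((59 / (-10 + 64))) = -331083 / 9440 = -35.07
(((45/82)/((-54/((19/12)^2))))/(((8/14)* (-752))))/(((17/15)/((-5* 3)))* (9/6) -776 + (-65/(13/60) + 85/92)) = -7265125/131752314676224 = -0.00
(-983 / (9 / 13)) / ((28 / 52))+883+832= -58082 / 63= -921.94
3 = 3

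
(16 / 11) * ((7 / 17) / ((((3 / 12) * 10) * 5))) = 0.05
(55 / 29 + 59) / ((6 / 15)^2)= 22075 / 58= 380.60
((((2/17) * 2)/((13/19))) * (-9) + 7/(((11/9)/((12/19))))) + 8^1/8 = 70309/46189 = 1.52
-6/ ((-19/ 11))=3.47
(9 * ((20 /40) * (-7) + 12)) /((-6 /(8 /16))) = -51 /8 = -6.38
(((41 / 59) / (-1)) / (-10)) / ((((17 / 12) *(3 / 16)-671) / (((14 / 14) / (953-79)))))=-16 / 134974005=-0.00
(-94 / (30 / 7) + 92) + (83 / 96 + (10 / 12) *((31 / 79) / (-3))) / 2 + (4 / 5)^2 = 71.08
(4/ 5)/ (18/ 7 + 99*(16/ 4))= 14/ 6975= 0.00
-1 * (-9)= 9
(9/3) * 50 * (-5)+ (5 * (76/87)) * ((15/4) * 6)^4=129766125/116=1118673.49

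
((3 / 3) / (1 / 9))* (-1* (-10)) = 90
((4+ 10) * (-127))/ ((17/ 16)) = -28448/ 17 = -1673.41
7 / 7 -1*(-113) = 114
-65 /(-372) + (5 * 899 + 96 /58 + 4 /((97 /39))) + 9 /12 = 1177028113 /261609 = 4499.19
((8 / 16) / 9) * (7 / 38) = 0.01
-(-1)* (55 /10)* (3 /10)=33 /20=1.65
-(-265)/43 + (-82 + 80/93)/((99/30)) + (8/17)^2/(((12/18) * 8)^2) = -255420047/13868532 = -18.42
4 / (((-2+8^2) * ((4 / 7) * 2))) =7 / 124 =0.06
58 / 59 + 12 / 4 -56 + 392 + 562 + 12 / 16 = 213045 / 236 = 902.73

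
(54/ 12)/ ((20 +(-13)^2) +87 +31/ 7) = 63/ 3926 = 0.02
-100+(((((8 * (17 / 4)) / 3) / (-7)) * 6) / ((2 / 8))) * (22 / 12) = -3596 / 21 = -171.24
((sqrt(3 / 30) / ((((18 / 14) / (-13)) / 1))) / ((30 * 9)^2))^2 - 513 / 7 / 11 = -2208296786662363 / 331459751700000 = -6.66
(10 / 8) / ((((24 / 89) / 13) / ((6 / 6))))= 5785 / 96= 60.26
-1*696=-696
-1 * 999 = -999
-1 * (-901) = 901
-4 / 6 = -2 / 3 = -0.67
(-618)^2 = 381924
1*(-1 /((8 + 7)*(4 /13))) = -13 /60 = -0.22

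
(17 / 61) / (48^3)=17 / 6746112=0.00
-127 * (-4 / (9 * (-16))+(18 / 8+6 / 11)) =-70993 / 198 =-358.55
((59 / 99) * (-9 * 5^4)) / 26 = -36875 / 286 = -128.93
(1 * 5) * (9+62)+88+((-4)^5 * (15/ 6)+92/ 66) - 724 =-93707/ 33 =-2839.61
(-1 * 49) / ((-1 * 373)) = 49 / 373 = 0.13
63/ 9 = 7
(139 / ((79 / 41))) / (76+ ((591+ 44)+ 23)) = 5699 / 57986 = 0.10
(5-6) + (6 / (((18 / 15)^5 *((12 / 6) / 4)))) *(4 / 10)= 301 / 324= 0.93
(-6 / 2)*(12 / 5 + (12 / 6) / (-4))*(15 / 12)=-57 / 8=-7.12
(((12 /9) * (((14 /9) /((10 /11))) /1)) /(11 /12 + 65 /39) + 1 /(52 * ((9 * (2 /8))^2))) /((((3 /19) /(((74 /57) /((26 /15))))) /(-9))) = -5356268 /141453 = -37.87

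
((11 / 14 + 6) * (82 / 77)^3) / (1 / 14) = 52379960 / 456533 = 114.73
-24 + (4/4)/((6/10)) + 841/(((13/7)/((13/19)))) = 16388/57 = 287.51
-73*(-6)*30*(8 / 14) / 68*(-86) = -1130040 / 119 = -9496.13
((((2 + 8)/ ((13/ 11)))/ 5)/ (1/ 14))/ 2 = 154/ 13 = 11.85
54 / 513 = 2 / 19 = 0.11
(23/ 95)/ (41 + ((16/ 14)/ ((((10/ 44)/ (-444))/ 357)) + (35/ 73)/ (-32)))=-53728/ 176876412701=-0.00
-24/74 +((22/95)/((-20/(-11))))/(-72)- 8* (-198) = 4007961923/2530800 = 1583.67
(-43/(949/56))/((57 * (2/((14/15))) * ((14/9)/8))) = -9632/90155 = -0.11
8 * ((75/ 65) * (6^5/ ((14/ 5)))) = 25635.16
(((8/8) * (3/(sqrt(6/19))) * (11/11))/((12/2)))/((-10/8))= -sqrt(114)/15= -0.71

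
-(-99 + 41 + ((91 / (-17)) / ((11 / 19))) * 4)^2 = -315488644 / 34969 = -9021.95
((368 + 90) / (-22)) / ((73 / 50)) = -11450 / 803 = -14.26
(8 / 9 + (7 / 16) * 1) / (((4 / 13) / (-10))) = -12415 / 288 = -43.11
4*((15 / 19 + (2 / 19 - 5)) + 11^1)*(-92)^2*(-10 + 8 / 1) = -8870272 / 19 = -466856.42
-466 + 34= -432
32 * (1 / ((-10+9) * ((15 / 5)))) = -10.67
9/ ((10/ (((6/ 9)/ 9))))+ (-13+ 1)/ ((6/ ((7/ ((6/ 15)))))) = -524/ 15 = -34.93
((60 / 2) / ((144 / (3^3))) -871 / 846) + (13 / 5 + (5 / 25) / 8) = 12217 / 1692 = 7.22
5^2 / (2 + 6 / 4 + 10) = 50 / 27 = 1.85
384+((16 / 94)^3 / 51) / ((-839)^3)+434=2558014112037355654 / 3127156616182587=818.00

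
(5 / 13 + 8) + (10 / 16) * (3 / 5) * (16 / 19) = 2149 / 247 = 8.70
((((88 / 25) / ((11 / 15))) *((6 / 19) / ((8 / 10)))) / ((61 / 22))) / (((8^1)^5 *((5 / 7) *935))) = 63 / 2017587200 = 0.00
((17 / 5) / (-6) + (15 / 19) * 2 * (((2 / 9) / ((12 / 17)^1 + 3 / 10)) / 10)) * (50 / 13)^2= -12958250 / 1647243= -7.87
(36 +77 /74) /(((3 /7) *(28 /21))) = 19187 /296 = 64.82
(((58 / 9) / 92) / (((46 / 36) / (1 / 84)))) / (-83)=-29 / 3688188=-0.00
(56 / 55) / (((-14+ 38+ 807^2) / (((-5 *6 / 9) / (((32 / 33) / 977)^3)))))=-338524664379 / 63514624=-5329.87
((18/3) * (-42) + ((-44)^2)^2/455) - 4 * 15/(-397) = 7985.72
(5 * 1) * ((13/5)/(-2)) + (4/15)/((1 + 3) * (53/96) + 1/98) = -166449/26090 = -6.38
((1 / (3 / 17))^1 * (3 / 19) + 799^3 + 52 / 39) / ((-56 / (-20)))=72686742175 / 399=182172286.15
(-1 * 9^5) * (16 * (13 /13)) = -944784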